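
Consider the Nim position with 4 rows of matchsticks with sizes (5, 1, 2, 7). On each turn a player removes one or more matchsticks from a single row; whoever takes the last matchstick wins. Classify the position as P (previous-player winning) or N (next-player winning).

Bitwise XOR of the heap sizes:
  101  (5)
  001  (1)
  010  (2)
  111  (7)
  ---
  001  (1)
The nim-sum is 1 ≠ 0, so this is an N-position: the player to move can win.

N-position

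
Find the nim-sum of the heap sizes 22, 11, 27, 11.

In binary:
  10110  (22)
  01011  (11)
  11011  (27)
  01011  (11)
  -----
  01101  (13)

13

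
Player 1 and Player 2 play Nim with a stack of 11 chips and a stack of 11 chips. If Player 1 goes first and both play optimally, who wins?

In binary:
  1011  (11)
  1011  (11)
  ----
  0000  (0)
The nim-sum is 0, so this is a P-position: the player to move is in a losing position under optimal play; Player 1 is about to move from it and so loses — Player 2 wins.

Player 2 wins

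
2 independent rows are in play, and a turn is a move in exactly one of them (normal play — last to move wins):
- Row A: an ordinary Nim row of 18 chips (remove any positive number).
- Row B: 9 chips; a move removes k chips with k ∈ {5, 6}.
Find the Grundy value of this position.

Row A is a plain Nim row of size 18, so its Grundy value is 18.
Build the Grundy sequence for row B with g(k) = mex{g(k−s) : s ∈ {5, 6}, s ≤ k}:
k:     0  1  2  3  4  5  6  7  8  9
g(k):  0  0  0  0  0  1  1  1  1  1
So g(9) = 1.
By the Sprague-Grundy theorem, the Grundy value of a sum of independent games is the XOR of the component values.
Combined value = 18 ⊕ 1 = 19.

19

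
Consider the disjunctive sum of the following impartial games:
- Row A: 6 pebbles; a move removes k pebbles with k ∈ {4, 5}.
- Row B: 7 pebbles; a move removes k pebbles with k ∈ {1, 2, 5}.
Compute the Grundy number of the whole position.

0

Grundy values for row A (subtraction set {4, 5}):
k:     0  1  2  3  4  5  6
g(k):  0  0  0  0  1  1  1
So g(6) = 1.
For row B, compute g(0), g(1), … with moves {1, 2, 5}:
k:     0  1  2  3  4  5  6  7
g(k):  0  1  2  0  1  2  0  1
So g(7) = 1.
The value of a disjunctive sum is the nim-sum of the parts.
Combined value = 1 XOR 1 = 0.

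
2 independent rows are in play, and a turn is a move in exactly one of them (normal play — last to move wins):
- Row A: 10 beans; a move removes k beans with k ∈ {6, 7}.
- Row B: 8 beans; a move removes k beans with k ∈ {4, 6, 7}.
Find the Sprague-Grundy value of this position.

3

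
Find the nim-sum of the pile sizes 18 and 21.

Nim-sum: 18 XOR 21 = 7.

7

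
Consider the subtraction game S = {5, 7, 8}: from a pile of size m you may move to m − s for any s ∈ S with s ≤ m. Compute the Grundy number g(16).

0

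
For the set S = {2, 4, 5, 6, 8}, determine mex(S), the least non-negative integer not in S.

0 is not in the set, so the mex is 0.

0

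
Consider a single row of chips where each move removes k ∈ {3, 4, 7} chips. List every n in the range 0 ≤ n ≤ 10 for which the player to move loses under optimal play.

0, 1, 2, 10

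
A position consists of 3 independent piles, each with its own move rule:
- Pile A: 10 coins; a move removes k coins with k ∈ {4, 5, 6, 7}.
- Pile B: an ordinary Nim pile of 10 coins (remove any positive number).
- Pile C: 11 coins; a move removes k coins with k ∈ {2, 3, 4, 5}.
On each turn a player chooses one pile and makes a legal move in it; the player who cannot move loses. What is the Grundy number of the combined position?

Grundy values for pile A (subtraction set {4, 5, 6, 7}):
g(0) = mex{} = 0
g(1) = mex{} = 0
g(2) = mex{} = 0
g(3) = mex{} = 0
g(4) = mex{0} = 1
g(5) = mex{0} = 1
g(6) = mex{0} = 1
g(7) = mex{0} = 1
g(8) = mex{0,1} = 2
g(9) = mex{0,1} = 2
g(10) = mex{0,1} = 2
So g(10) = 2.
Pile B is a plain Nim pile of size 10, so its Grundy value is 10.
For pile C, compute g(0), g(1), … with moves {2, 3, 4, 5}:
k:     0  1  2  3  4  5  6  7  8  9 10 11
g(k):  0  0  1  1  2  2  3  0  0  1  1  2
So g(11) = 2.
The value of a disjunctive sum is the nim-sum of the parts.
Combined value = 2 XOR 10 XOR 2 = 10.

10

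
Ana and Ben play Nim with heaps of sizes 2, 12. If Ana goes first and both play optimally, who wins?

Compute the nim-sum pairwise:
2 ^ 12 = 14
The nim-sum is 14 ≠ 0, so this is an N-position: the player to move can win; Ana has a winning move.

Ana wins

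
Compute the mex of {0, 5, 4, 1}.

2

The values 0, 1 are all present; 2 is the first non-negative integer missing from the set.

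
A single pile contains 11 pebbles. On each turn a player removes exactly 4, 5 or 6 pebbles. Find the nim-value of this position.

Compute g(0), g(1), … for moves {4, 5, 6}:
g(0) = mex{} = 0
g(1) = mex{} = 0
g(2) = mex{} = 0
g(3) = mex{} = 0
g(4) = mex{0} = 1
g(5) = mex{0} = 1
g(6) = mex{0} = 1
g(7) = mex{0} = 1
g(8) = mex{0,1} = 2
g(9) = mex{0,1} = 2
g(10) = mex{1} = 0
g(11) = mex{1} = 0
So g(11) = 0.

0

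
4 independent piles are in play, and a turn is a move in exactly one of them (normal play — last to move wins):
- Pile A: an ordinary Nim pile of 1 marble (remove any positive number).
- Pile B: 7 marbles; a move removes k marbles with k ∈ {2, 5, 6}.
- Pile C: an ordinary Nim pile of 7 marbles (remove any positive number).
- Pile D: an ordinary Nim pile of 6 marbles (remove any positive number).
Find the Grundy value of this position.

3

Pile A is a plain Nim pile of size 1, so its Grundy value is 1.
Build the Grundy sequence for pile B with g(k) = mex{g(k−s) : s ∈ {2, 5, 6}, s ≤ k}:
k:     0  1  2  3  4  5  6  7
g(k):  0  0  1  1  0  2  1  3
So g(7) = 3.
Pile C is a plain Nim pile of size 7, so its Grundy value is 7.
Pile D is a plain Nim pile of size 6, so its Grundy value is 6.
The value of a disjunctive sum is the nim-sum of the parts.
Combined value = 1 ⊕ 3 ⊕ 7 ⊕ 6 = 3.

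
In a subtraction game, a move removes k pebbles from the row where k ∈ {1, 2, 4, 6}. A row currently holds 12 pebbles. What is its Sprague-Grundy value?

Compute g(0), g(1), … for moves {1, 2, 4, 6}:
k:     0  1  2  3  4  5  6  7  8  9 10 11 12
g(k):  0  1  2  0  1  2  3  4  0  1  2  0  1
So g(12) = 1.

1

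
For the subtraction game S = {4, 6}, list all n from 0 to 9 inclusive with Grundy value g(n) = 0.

Grundy values for subtraction set {4, 6}:
k:     0  1  2  3  4  5  6  7  8  9
g(k):  0  0  0  0  1  1  1  1  2  2
The P-positions (g = 0) in 0..9 are 0, 1, 2, 3.

0, 1, 2, 3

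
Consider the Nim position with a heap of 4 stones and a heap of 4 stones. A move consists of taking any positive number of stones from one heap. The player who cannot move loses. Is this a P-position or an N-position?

Bitwise XOR of the heap sizes:
  100  (4)
  100  (4)
  ---
  000  (0)
The nim-sum is 0, so this is a P-position: the player to move is in a losing position under optimal play.

P-position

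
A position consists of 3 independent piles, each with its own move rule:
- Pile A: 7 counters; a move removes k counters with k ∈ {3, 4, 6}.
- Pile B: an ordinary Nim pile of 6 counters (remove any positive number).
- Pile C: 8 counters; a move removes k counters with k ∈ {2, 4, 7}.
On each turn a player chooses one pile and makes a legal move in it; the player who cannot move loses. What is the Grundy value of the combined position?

Grundy values for pile A (subtraction set {3, 4, 6}):
k:     0  1  2  3  4  5  6  7
g(k):  0  0  0  1  1  1  2  2
So g(7) = 2.
Pile B is a plain Nim pile of size 6, so its Grundy value is 6.
Build the Grundy sequence for pile C with g(k) = mex{g(k−s) : s ∈ {2, 4, 7}, s ≤ k}:
k:     0  1  2  3  4  5  6  7  8
g(k):  0  0  1  1  2  2  0  3  1
So g(8) = 1.
By the Sprague-Grundy theorem, the Grundy value of a sum of independent games is the XOR of the component values.
Combined value = 2 XOR 6 XOR 1 = 5.

5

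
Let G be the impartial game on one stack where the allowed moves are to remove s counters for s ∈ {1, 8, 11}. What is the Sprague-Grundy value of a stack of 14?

Build the Grundy sequence with g(k) = mex{g(k−s) : s ∈ {1, 8, 11}, s ≤ k}:
k:     0  1  2  3  4  5  6  7  8  9 10 11 12 13 14
g(k):  0  1  0  1  0  1  0  1  2  0  1  2  3  2  3
So g(14) = 3.

3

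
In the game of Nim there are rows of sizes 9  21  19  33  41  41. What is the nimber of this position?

Nim-sum: 9 ^ 21 ^ 19 ^ 33 ^ 41 ^ 41 = 46.

46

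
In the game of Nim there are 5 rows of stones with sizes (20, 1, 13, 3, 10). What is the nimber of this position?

Nim-sum: 20 ^ 1 ^ 13 ^ 3 ^ 10 = 17.

17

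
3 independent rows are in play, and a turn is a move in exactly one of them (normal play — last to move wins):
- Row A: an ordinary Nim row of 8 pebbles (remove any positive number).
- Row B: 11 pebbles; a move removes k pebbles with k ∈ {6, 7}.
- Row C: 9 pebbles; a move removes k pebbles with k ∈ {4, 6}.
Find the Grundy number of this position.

11

Row A is a plain Nim row of size 8, so its Grundy value is 8.
For row B, compute g(0), g(1), … with moves {6, 7}:
k:     0  1  2  3  4  5  6  7  8  9 10 11
g(k):  0  0  0  0  0  0  1  1  1  1  1  1
So g(11) = 1.
For row C, compute g(0), g(1), … with moves {4, 6}:
k:     0  1  2  3  4  5  6  7  8  9
g(k):  0  0  0  0  1  1  1  1  2  2
So g(9) = 2.
The value of a disjunctive sum is the nim-sum of the parts.
Combined value = 8 ⊕ 1 ⊕ 2 = 11.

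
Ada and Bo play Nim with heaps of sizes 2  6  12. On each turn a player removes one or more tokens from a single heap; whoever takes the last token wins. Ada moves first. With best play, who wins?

Ada wins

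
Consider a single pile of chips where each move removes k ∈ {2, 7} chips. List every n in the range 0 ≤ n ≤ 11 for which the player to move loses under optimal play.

0, 1, 4, 5, 9, 10

Compute g(0), g(1), … for moves {2, 7}:
k:     0  1  2  3  4  5  6  7  8  9 10 11
g(k):  0  0  1  1  0  0  1  1  2  0  0  1
The P-positions (g = 0) in 0..11 are 0, 1, 4, 5, 9, 10.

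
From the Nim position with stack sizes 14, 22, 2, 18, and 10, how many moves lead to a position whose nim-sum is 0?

5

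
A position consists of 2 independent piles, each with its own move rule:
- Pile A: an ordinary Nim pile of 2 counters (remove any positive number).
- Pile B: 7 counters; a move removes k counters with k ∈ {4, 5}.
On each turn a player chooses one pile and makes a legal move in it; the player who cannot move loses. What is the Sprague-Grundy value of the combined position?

3

Pile A is a plain Nim pile of size 2, so its Grundy value is 2.
Build the Grundy sequence for pile B with g(k) = mex{g(k−s) : s ∈ {4, 5}, s ≤ k}:
k:     0  1  2  3  4  5  6  7
g(k):  0  0  0  0  1  1  1  1
So g(7) = 1.
By the Sprague-Grundy theorem, the Grundy value of a sum of independent games is the XOR of the component values.
Combined value = 2 ⊕ 1 = 3.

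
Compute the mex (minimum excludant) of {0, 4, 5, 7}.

0 is in the set but 1 is not, so the mex is 1.

1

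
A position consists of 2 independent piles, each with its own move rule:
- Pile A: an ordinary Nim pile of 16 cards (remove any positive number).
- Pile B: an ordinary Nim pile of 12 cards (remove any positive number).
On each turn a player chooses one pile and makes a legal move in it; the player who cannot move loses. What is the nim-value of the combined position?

Pile A is a plain Nim pile of size 16, so its Grundy value is 16.
Pile B is a plain Nim pile of size 12, so its Grundy value is 12.
The value of a disjunctive sum is the nim-sum of the parts.
Combined value = 16 XOR 12 = 28.

28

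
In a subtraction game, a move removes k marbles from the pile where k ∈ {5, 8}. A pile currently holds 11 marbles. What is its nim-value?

2

Compute g(0), g(1), … for moves {5, 8}:
g(0) = mex{} = 0
g(1) = mex{} = 0
g(2) = mex{} = 0
g(3) = mex{} = 0
g(4) = mex{} = 0
g(5) = mex{0} = 1
g(6) = mex{0} = 1
g(7) = mex{0} = 1
g(8) = mex{0} = 1
g(9) = mex{0} = 1
g(10) = mex{0,1} = 2
g(11) = mex{0,1} = 2
So g(11) = 2.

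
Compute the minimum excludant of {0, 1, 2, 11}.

The values 0, 1, 2 are all present; 3 is the first non-negative integer missing from the set.

3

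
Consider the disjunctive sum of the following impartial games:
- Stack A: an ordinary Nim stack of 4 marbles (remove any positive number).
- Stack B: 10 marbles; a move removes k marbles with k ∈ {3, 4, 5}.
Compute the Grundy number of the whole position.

Stack A is a plain Nim stack of size 4, so its Grundy value is 4.
For stack B, compute g(0), g(1), … with moves {3, 4, 5}:
g(0) = mex{} = 0
g(1) = mex{} = 0
g(2) = mex{} = 0
g(3) = mex{0} = 1
g(4) = mex{0} = 1
g(5) = mex{0} = 1
g(6) = mex{0,1} = 2
g(7) = mex{0,1} = 2
g(8) = mex{1} = 0
g(9) = mex{1,2} = 0
g(10) = mex{1,2} = 0
So g(10) = 0.
By the Sprague-Grundy theorem, the Grundy value of a sum of independent games is the XOR of the component values.
Combined value = 4 XOR 0 = 4.

4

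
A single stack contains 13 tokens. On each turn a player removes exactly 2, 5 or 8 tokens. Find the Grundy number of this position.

1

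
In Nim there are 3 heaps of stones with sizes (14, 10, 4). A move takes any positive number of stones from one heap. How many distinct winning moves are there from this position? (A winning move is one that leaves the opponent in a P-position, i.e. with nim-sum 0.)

0

Write each in binary and XOR column by column:
  1110  (14)
  1010  (10)
  0100  (4)
  ----
  0000  (0)
The nim-sum is already 0, so every move leaves a nonzero nim-sum — there are no winning moves.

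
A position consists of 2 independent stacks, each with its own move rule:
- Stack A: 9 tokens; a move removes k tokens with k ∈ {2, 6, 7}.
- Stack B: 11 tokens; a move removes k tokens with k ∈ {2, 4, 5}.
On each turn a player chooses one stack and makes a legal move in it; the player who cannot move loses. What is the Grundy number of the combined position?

For stack A, compute g(0), g(1), … with moves {2, 6, 7}:
k:     0  1  2  3  4  5  6  7  8  9
g(k):  0  0  1  1  0  0  1  1  2  0
So g(9) = 0.
Grundy values for stack B (subtraction set {2, 4, 5}):
g(0) = mex{} = 0
g(1) = mex{} = 0
g(2) = mex{0} = 1
g(3) = mex{0} = 1
g(4) = mex{0,1} = 2
g(5) = mex{0,1} = 2
g(6) = mex{0,1,2} = 3
g(7) = mex{1,2} = 0
g(8) = mex{1,2,3} = 0
g(9) = mex{0,2} = 1
g(10) = mex{0,2,3} = 1
g(11) = mex{0,1,3} = 2
So g(11) = 2.
The value of a disjunctive sum is the nim-sum of the parts.
Combined value = 0 ⊕ 2 = 2.

2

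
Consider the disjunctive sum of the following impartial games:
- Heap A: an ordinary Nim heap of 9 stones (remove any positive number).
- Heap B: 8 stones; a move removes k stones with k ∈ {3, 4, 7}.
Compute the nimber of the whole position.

11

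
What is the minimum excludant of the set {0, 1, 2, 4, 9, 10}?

3

The values 0, 1, 2 are all present; 3 is the first non-negative integer missing from the set.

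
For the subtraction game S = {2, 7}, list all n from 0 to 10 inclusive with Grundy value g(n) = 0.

0, 1, 4, 5, 9, 10

Compute g(0), g(1), … for moves {2, 7}:
g(0) = mex{} = 0
g(1) = mex{} = 0
g(2) = mex{0} = 1
g(3) = mex{0} = 1
g(4) = mex{1} = 0
g(5) = mex{1} = 0
g(6) = mex{0} = 1
g(7) = mex{0} = 1
g(8) = mex{0,1} = 2
g(9) = mex{1} = 0
g(10) = mex{1,2} = 0
The P-positions (g = 0) in 0..10 are 0, 1, 4, 5, 9, 10.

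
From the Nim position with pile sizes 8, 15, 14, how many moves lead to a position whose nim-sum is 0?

Nim-sum: 8 ^ 15 ^ 14 = 9.
The overall nim-sum is X = 9. A pile of size p has a winning move iff p XOR X < p (reduce it to p XOR X).
  8: 8 XOR 9 = 1 < 8 — winning move (to 1).
  15: 15 XOR 9 = 6 < 15 — winning move (to 6).
  14: 14 XOR 9 = 7 < 14 — winning move (to 7).
That gives 3 winning moves.

3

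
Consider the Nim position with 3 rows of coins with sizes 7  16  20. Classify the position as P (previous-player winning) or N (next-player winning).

N-position

Compute the nim-sum pairwise:
7 ⊕ 16 = 23
23 ⊕ 20 = 3
The nim-sum is 3 ≠ 0, so this is an N-position: the player to move can win.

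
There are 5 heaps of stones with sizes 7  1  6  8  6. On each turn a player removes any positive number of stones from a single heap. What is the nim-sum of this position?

Compute the nim-sum pairwise:
7 ⊕ 1 = 6
6 ⊕ 6 = 0
0 ⊕ 8 = 8
8 ⊕ 6 = 14

14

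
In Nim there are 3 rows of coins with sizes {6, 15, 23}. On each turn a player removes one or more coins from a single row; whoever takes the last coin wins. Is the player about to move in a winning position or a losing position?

Winning position

Nim-sum: 6 ⊕ 15 ⊕ 23 = 30.
The nim-sum is 30 ≠ 0, so this is an N-position: the player to move can win.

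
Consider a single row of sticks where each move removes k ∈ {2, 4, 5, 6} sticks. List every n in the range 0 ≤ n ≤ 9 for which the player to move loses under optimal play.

0, 1, 8, 9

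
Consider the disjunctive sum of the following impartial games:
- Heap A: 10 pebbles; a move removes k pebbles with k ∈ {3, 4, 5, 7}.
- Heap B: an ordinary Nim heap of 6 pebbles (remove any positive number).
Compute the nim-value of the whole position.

6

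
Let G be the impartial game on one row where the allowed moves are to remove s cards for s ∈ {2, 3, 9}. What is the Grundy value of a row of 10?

2

Compute g(0), g(1), … for moves {2, 3, 9}:
k:     0  1  2  3  4  5  6  7  8  9 10
g(k):  0  0  1  1  2  0  0  1  1  2  2
So g(10) = 2.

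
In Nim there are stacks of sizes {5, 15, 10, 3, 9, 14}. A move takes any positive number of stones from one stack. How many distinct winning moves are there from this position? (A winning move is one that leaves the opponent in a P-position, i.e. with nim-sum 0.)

Compute the nim-sum pairwise:
5 ⊕ 15 = 10
10 ⊕ 10 = 0
0 ⊕ 3 = 3
3 ⊕ 9 = 10
10 ⊕ 14 = 4
The overall nim-sum is X = 4. A stack of size p has a winning move iff p XOR X < p (reduce it to p XOR X).
  5: 5 XOR 4 = 1 < 5 — winning move (to 1).
  15: 15 XOR 4 = 11 < 15 — winning move (to 11).
  10: 10 XOR 4 = 14 ≥ 10 — no move.
  3: 3 XOR 4 = 7 ≥ 3 — no move.
  9: 9 XOR 4 = 13 ≥ 9 — no move.
  14: 14 XOR 4 = 10 < 14 — winning move (to 10).
That gives 3 winning moves.

3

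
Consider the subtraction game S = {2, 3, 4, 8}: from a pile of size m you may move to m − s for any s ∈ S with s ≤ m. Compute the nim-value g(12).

0

Build the Grundy sequence with g(k) = mex{g(k−s) : s ∈ {2, 3, 4, 8}, s ≤ k}:
g(0) = mex{} = 0
g(1) = mex{} = 0
g(2) = mex{0} = 1
g(3) = mex{0} = 1
g(4) = mex{0,1} = 2
g(5) = mex{0,1} = 2
g(6) = mex{1,2} = 0
g(7) = mex{1,2} = 0
g(8) = mex{0,2} = 1
g(9) = mex{0,2} = 1
g(10) = mex{0,1} = 2
g(11) = mex{0,1} = 2
g(12) = mex{1,2} = 0
So g(12) = 0.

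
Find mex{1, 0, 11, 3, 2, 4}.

The values 0, 1, 2, 3, 4 are all present; 5 is the first non-negative integer missing from the set.

5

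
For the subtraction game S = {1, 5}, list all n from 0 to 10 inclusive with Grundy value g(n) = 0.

Grundy values for subtraction set {1, 5}:
k:     0  1  2  3  4  5  6  7  8  9 10
g(k):  0  1  0  1  0  1  0  1  0  1  0
The P-positions (g = 0) in 0..10 are 0, 2, 4, 6, 8, 10.

0, 2, 4, 6, 8, 10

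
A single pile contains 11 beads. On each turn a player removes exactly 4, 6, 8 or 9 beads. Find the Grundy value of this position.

2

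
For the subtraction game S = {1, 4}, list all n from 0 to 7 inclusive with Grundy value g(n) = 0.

Compute g(0), g(1), … for moves {1, 4}:
k:     0  1  2  3  4  5  6  7
g(k):  0  1  0  1  2  0  1  0
The P-positions (g = 0) in 0..7 are 0, 2, 5, 7.

0, 2, 5, 7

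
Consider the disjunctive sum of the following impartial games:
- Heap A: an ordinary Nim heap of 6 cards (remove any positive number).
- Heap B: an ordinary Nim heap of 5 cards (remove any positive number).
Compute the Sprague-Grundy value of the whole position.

3

Heap A is a plain Nim heap of size 6, so its Grundy value is 6.
Heap B is a plain Nim heap of size 5, so its Grundy value is 5.
The value of a disjunctive sum is the nim-sum of the parts.
Combined value = 6 XOR 5 = 3.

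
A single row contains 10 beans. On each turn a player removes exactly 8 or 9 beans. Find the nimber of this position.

1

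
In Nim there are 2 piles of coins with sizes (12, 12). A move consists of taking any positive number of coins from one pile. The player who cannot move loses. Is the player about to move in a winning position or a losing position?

Losing position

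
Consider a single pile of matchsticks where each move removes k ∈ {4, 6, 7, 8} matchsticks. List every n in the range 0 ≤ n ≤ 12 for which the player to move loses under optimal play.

0, 1, 2, 3, 12

Build the Grundy sequence with g(k) = mex{g(k−s) : s ∈ {4, 6, 7, 8}, s ≤ k}:
g(0) = mex{} = 0
g(1) = mex{} = 0
g(2) = mex{} = 0
g(3) = mex{} = 0
g(4) = mex{0} = 1
g(5) = mex{0} = 1
g(6) = mex{0} = 1
g(7) = mex{0} = 1
g(8) = mex{0,1} = 2
g(9) = mex{0,1} = 2
g(10) = mex{0,1} = 2
g(11) = mex{0,1} = 2
g(12) = mex{1,2} = 0
The P-positions (g = 0) in 0..12 are 0, 1, 2, 3, 12.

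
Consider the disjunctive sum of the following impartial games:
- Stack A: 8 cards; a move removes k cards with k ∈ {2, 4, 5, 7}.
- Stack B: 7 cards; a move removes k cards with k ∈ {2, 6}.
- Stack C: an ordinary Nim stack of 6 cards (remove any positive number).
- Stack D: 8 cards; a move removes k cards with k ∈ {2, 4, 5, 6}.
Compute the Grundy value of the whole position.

3

Build the Grundy sequence for stack A with g(k) = mex{g(k−s) : s ∈ {2, 4, 5, 7}, s ≤ k}:
g(0) = mex{} = 0
g(1) = mex{} = 0
g(2) = mex{0} = 1
g(3) = mex{0} = 1
g(4) = mex{0,1} = 2
g(5) = mex{0,1} = 2
g(6) = mex{0,1,2} = 3
g(7) = mex{0,1,2} = 3
g(8) = mex{0,1,2,3} = 4
So g(8) = 4.
Build the Grundy sequence for stack B with g(k) = mex{g(k−s) : s ∈ {2, 6}, s ≤ k}:
g(0) = mex{} = 0
g(1) = mex{} = 0
g(2) = mex{0} = 1
g(3) = mex{0} = 1
g(4) = mex{1} = 0
g(5) = mex{1} = 0
g(6) = mex{0} = 1
g(7) = mex{0} = 1
So g(7) = 1.
Stack C is a plain Nim stack of size 6, so its Grundy value is 6.
Build the Grundy sequence for stack D with g(k) = mex{g(k−s) : s ∈ {2, 4, 5, 6}, s ≤ k}:
g(0) = mex{} = 0
g(1) = mex{} = 0
g(2) = mex{0} = 1
g(3) = mex{0} = 1
g(4) = mex{0,1} = 2
g(5) = mex{0,1} = 2
g(6) = mex{0,1,2} = 3
g(7) = mex{0,1,2} = 3
g(8) = mex{1,2,3} = 0
So g(8) = 0.
The value of a disjunctive sum is the nim-sum of the parts.
Combined value = 4 XOR 1 XOR 6 XOR 0 = 3.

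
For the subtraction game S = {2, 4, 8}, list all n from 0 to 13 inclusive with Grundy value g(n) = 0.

0, 1, 6, 7, 12, 13

Grundy values for subtraction set {2, 4, 8}:
k:     0  1  2  3  4  5  6  7  8  9 10 11 12 13
g(k):  0  0  1  1  2  2  0  0  1  1  2  2  0  0
The P-positions (g = 0) in 0..13 are 0, 1, 6, 7, 12, 13.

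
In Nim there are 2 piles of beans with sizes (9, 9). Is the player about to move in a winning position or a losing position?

Compute the nim-sum pairwise:
9 XOR 9 = 0
The nim-sum is 0, so this is a P-position: the player to move is in a losing position under optimal play.

Losing position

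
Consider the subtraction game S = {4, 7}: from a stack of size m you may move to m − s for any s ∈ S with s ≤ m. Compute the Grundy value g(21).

Grundy values for subtraction set {4, 7}:
k:     0  1  2  3  4  5  6  7  8  9 10 11 12 13 14 15 16 17 18 19 20 21
g(k):  0  0  0  0  1  1  1  1  2  2  2  0  0  0  0  1  1  1  1  2  2  2
So g(21) = 2.

2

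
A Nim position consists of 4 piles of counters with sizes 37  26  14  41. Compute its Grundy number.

24

Compute the nim-sum pairwise:
37 ^ 26 = 63
63 ^ 14 = 49
49 ^ 41 = 24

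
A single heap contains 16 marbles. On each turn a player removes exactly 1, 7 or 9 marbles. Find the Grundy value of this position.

0

Grundy values for subtraction set {1, 7, 9}:
k:     0  1  2  3  4  5  6  7  8  9 10 11 12 13 14 15 16
g(k):  0  1  0  1  0  1  0  1  0  1  0  1  0  1  0  1  0
So g(16) = 0.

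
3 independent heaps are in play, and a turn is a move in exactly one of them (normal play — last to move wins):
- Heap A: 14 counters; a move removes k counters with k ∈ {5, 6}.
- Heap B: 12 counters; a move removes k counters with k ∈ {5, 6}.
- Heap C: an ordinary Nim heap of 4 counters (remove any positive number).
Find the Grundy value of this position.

4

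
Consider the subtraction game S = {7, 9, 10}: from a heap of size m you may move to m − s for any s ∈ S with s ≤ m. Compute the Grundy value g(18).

0

Build the Grundy sequence with g(k) = mex{g(k−s) : s ∈ {7, 9, 10}, s ≤ k}:
k:     0  1  2  3  4  5  6  7  8  9 10 11 12 13 14 15 16 17 18
g(k):  0  0  0  0  0  0  0  1  1  1  1  1  1  1  2  2  2  0  0
So g(18) = 0.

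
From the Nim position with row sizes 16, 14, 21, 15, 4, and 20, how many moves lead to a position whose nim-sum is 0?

Compute the nim-sum pairwise:
16 ⊕ 14 = 30
30 ⊕ 21 = 11
11 ⊕ 15 = 4
4 ⊕ 4 = 0
0 ⊕ 20 = 20
The overall nim-sum is X = 20. A row of size p has a winning move iff p XOR X < p (reduce it to p XOR X).
  16: 16 XOR 20 = 4 < 16 — winning move (to 4).
  14: 14 XOR 20 = 26 ≥ 14 — no move.
  21: 21 XOR 20 = 1 < 21 — winning move (to 1).
  15: 15 XOR 20 = 27 ≥ 15 — no move.
  4: 4 XOR 20 = 16 ≥ 4 — no move.
  20: 20 XOR 20 = 0 < 20 — winning move (to 0).
That gives 3 winning moves.

3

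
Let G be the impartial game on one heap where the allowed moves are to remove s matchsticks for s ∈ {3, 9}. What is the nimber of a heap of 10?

1

Build the Grundy sequence with g(k) = mex{g(k−s) : s ∈ {3, 9}, s ≤ k}:
g(0) = mex{} = 0
g(1) = mex{} = 0
g(2) = mex{} = 0
g(3) = mex{0} = 1
g(4) = mex{0} = 1
g(5) = mex{0} = 1
g(6) = mex{1} = 0
g(7) = mex{1} = 0
g(8) = mex{1} = 0
g(9) = mex{0} = 1
g(10) = mex{0} = 1
So g(10) = 1.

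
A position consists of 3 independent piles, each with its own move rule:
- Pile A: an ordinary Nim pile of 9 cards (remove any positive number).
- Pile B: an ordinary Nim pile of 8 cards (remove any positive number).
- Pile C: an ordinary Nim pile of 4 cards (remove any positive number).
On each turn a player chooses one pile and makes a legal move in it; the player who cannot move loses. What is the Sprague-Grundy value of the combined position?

5

Pile A is a plain Nim pile of size 9, so its Grundy value is 9.
Pile B is a plain Nim pile of size 8, so its Grundy value is 8.
Pile C is a plain Nim pile of size 4, so its Grundy value is 4.
The value of a disjunctive sum is the nim-sum of the parts.
Combined value = 9 XOR 8 XOR 4 = 5.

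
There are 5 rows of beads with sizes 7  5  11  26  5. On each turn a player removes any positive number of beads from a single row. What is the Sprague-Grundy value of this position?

In binary:
  00111  (7)
  00101  (5)
  01011  (11)
  11010  (26)
  00101  (5)
  -----
  10110  (22)

22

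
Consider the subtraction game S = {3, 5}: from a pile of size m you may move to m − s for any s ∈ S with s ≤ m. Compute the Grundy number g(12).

1

Compute g(0), g(1), … for moves {3, 5}:
k:     0  1  2  3  4  5  6  7  8  9 10 11 12
g(k):  0  0  0  1  1  1  2  2  0  0  0  1  1
So g(12) = 1.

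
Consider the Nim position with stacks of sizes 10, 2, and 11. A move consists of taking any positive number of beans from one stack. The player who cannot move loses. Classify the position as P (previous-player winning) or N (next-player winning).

N-position

Write each in binary and XOR column by column:
  1010  (10)
  0010  (2)
  1011  (11)
  ----
  0011  (3)
The nim-sum is 3 ≠ 0, so this is an N-position: the player to move can win.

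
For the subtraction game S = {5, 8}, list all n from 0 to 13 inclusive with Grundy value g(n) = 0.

0, 1, 2, 3, 4, 13

Grundy values for subtraction set {5, 8}:
k:     0  1  2  3  4  5  6  7  8  9 10 11 12 13
g(k):  0  0  0  0  0  1  1  1  1  1  2  2  2  0
The P-positions (g = 0) in 0..13 are 0, 1, 2, 3, 4, 13.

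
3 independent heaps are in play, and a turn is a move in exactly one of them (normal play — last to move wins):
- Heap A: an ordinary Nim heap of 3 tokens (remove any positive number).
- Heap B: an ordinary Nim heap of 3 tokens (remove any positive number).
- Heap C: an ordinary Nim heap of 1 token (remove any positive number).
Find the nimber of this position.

Heap A is a plain Nim heap of size 3, so its Grundy value is 3.
Heap B is a plain Nim heap of size 3, so its Grundy value is 3.
Heap C is a plain Nim heap of size 1, so its Grundy value is 1.
The value of a disjunctive sum is the nim-sum of the parts.
Combined value = 3 ⊕ 3 ⊕ 1 = 1.

1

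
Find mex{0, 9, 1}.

The values 0, 1 are all present; 2 is the first non-negative integer missing from the set.

2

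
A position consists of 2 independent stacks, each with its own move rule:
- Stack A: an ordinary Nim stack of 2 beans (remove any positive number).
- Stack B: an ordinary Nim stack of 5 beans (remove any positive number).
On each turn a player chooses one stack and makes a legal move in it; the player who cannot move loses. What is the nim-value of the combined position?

Stack A is a plain Nim stack of size 2, so its Grundy value is 2.
Stack B is a plain Nim stack of size 5, so its Grundy value is 5.
By the Sprague-Grundy theorem, the Grundy value of a sum of independent games is the XOR of the component values.
Combined value = 2 XOR 5 = 7.

7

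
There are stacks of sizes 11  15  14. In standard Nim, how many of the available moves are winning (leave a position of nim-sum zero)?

3

Write each in binary and XOR column by column:
  1011  (11)
  1111  (15)
  1110  (14)
  ----
  1010  (10)
The overall nim-sum is X = 10. A stack of size p has a winning move iff p XOR X < p (reduce it to p XOR X).
  11: 11 XOR 10 = 1 < 11 — winning move (to 1).
  15: 15 XOR 10 = 5 < 15 — winning move (to 5).
  14: 14 XOR 10 = 4 < 14 — winning move (to 4).
That gives 3 winning moves.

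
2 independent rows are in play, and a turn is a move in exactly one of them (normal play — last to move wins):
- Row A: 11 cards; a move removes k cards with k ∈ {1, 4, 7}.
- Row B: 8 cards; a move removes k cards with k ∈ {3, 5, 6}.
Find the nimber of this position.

3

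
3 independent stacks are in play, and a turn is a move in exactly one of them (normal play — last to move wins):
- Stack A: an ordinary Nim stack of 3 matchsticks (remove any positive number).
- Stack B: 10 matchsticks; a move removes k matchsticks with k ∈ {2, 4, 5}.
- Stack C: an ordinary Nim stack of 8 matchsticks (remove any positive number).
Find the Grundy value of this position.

Stack A is a plain Nim stack of size 3, so its Grundy value is 3.
Build the Grundy sequence for stack B with g(k) = mex{g(k−s) : s ∈ {2, 4, 5}, s ≤ k}:
g(0) = mex{} = 0
g(1) = mex{} = 0
g(2) = mex{0} = 1
g(3) = mex{0} = 1
g(4) = mex{0,1} = 2
g(5) = mex{0,1} = 2
g(6) = mex{0,1,2} = 3
g(7) = mex{1,2} = 0
g(8) = mex{1,2,3} = 0
g(9) = mex{0,2} = 1
g(10) = mex{0,2,3} = 1
So g(10) = 1.
Stack C is a plain Nim stack of size 8, so its Grundy value is 8.
The value of a disjunctive sum is the nim-sum of the parts.
Combined value = 3 XOR 1 XOR 8 = 10.

10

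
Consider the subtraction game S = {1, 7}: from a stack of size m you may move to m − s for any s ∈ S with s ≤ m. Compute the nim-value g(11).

1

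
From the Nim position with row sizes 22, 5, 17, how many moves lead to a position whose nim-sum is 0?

1

Write each in binary and XOR column by column:
  10110  (22)
  00101  (5)
  10001  (17)
  -----
  00010  (2)
The overall nim-sum is X = 2. A row of size p has a winning move iff p XOR X < p (reduce it to p XOR X).
  22: 22 XOR 2 = 20 < 22 — winning move (to 20).
  5: 5 XOR 2 = 7 ≥ 5 — no move.
  17: 17 XOR 2 = 19 ≥ 17 — no move.
That gives 1 winning move.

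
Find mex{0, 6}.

0 is in the set but 1 is not, so the mex is 1.

1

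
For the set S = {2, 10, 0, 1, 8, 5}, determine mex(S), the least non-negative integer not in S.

3

The values 0, 1, 2 are all present; 3 is the first non-negative integer missing from the set.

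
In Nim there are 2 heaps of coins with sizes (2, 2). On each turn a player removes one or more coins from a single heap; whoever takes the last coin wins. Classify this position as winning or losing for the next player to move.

Losing position

Write each in binary and XOR column by column:
  10  (2)
  10  (2)
  --
  00  (0)
The nim-sum is 0, so this is a P-position: the player to move is in a losing position under optimal play.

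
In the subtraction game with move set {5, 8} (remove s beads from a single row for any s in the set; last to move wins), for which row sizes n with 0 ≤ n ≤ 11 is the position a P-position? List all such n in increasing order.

0, 1, 2, 3, 4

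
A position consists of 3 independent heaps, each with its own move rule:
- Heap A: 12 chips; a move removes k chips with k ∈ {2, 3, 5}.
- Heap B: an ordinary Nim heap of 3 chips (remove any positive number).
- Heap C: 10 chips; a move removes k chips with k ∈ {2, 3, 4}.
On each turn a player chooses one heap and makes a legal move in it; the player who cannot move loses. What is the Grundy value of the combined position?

3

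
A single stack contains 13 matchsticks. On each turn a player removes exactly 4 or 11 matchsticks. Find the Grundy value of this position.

Grundy values for subtraction set {4, 11}:
k:     0  1  2  3  4  5  6  7  8  9 10 11 12 13
g(k):  0  0  0  0  1  1  1  1  0  0  0  2  1  1
So g(13) = 1.

1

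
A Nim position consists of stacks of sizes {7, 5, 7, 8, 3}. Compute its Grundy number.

Compute the nim-sum pairwise:
7 XOR 5 = 2
2 XOR 7 = 5
5 XOR 8 = 13
13 XOR 3 = 14

14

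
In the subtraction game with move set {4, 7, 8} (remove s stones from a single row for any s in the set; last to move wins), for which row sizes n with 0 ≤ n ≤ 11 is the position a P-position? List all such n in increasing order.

0, 1, 2, 3

Build the Grundy sequence with g(k) = mex{g(k−s) : s ∈ {4, 7, 8}, s ≤ k}:
k:     0  1  2  3  4  5  6  7  8  9 10 11
g(k):  0  0  0  0  1  1  1  1  2  2  2  2
The P-positions (g = 0) in 0..11 are 0, 1, 2, 3.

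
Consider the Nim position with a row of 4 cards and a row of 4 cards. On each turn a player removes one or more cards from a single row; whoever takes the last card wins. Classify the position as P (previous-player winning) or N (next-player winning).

P-position

Nim-sum: 4 ⊕ 4 = 0.
The nim-sum is 0, so this is a P-position: the player to move is in a losing position under optimal play.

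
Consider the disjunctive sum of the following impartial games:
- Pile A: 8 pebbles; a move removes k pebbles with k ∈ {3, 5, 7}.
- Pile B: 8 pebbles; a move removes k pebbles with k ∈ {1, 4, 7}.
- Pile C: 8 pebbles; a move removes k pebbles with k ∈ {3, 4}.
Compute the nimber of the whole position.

2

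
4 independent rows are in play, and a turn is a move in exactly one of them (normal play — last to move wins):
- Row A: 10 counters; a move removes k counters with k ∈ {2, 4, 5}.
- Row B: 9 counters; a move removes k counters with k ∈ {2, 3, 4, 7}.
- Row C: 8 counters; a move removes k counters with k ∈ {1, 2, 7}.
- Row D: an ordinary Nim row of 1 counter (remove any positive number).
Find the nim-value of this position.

6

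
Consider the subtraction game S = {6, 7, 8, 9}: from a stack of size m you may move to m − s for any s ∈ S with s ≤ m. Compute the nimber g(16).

0

Compute g(0), g(1), … for moves {6, 7, 8, 9}:
k:     0  1  2  3  4  5  6  7  8  9 10 11 12 13 14 15 16
g(k):  0  0  0  0  0  0  1  1  1  1  1  1  2  2  2  0  0
So g(16) = 0.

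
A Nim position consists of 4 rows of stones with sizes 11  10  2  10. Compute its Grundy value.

9

Nim-sum: 11 XOR 10 XOR 2 XOR 10 = 9.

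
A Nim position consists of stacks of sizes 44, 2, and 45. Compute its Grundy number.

Nim-sum: 44 XOR 2 XOR 45 = 3.

3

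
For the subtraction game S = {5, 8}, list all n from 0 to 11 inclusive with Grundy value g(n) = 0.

0, 1, 2, 3, 4

Grundy values for subtraction set {5, 8}:
k:     0  1  2  3  4  5  6  7  8  9 10 11
g(k):  0  0  0  0  0  1  1  1  1  1  2  2
The P-positions (g = 0) in 0..11 are 0, 1, 2, 3, 4.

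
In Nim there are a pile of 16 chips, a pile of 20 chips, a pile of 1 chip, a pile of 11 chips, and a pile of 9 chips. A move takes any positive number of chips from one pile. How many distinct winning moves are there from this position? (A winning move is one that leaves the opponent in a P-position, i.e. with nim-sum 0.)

1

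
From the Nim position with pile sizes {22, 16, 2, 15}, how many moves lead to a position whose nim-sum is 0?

1

Compute the nim-sum pairwise:
22 ⊕ 16 = 6
6 ⊕ 2 = 4
4 ⊕ 15 = 11
The overall nim-sum is X = 11. A pile of size p has a winning move iff p XOR X < p (reduce it to p XOR X).
  22: 22 XOR 11 = 29 ≥ 22 — no move.
  16: 16 XOR 11 = 27 ≥ 16 — no move.
  2: 2 XOR 11 = 9 ≥ 2 — no move.
  15: 15 XOR 11 = 4 < 15 — winning move (to 4).
That gives 1 winning move.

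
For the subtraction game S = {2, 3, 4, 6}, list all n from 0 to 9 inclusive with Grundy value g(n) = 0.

Build the Grundy sequence with g(k) = mex{g(k−s) : s ∈ {2, 3, 4, 6}, s ≤ k}:
g(0) = mex{} = 0
g(1) = mex{} = 0
g(2) = mex{0} = 1
g(3) = mex{0} = 1
g(4) = mex{0,1} = 2
g(5) = mex{0,1} = 2
g(6) = mex{0,1,2} = 3
g(7) = mex{0,1,2} = 3
g(8) = mex{1,2,3} = 0
g(9) = mex{1,2,3} = 0
The P-positions (g = 0) in 0..9 are 0, 1, 8, 9.

0, 1, 8, 9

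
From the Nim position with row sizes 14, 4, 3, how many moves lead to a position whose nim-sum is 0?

Nim-sum: 14 ^ 4 ^ 3 = 9.
The overall nim-sum is X = 9. A row of size p has a winning move iff p XOR X < p (reduce it to p XOR X).
  14: 14 XOR 9 = 7 < 14 — winning move (to 7).
  4: 4 XOR 9 = 13 ≥ 4 — no move.
  3: 3 XOR 9 = 10 ≥ 3 — no move.
That gives 1 winning move.

1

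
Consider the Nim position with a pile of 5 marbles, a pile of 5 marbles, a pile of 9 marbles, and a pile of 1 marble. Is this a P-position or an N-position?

N-position

Compute the nim-sum pairwise:
5 ^ 5 = 0
0 ^ 9 = 9
9 ^ 1 = 8
The nim-sum is 8 ≠ 0, so this is an N-position: the player to move can win.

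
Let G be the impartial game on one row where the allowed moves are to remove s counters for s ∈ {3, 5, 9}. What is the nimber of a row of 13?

Grundy values for subtraction set {3, 5, 9}:
g(0) = mex{} = 0
g(1) = mex{} = 0
g(2) = mex{} = 0
g(3) = mex{0} = 1
g(4) = mex{0} = 1
g(5) = mex{0} = 1
g(6) = mex{0,1} = 2
g(7) = mex{0,1} = 2
g(8) = mex{1} = 0
g(9) = mex{0,1,2} = 3
g(10) = mex{0,1,2} = 3
g(11) = mex{0,2} = 1
g(12) = mex{1,2,3} = 0
g(13) = mex{0,1,3} = 2
So g(13) = 2.

2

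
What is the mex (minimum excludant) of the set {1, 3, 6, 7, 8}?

0

0 is not in the set, so the mex is 0.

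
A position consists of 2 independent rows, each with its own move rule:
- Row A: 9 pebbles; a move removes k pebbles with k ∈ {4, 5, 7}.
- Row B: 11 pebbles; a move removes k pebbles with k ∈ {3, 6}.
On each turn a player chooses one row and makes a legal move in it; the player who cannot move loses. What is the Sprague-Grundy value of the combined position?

2

Build the Grundy sequence for row A with g(k) = mex{g(k−s) : s ∈ {4, 5, 7}, s ≤ k}:
g(0) = mex{} = 0
g(1) = mex{} = 0
g(2) = mex{} = 0
g(3) = mex{} = 0
g(4) = mex{0} = 1
g(5) = mex{0} = 1
g(6) = mex{0} = 1
g(7) = mex{0} = 1
g(8) = mex{0,1} = 2
g(9) = mex{0,1} = 2
So g(9) = 2.
For row B, compute g(0), g(1), … with moves {3, 6}:
g(0) = mex{} = 0
g(1) = mex{} = 0
g(2) = mex{} = 0
g(3) = mex{0} = 1
g(4) = mex{0} = 1
g(5) = mex{0} = 1
g(6) = mex{0,1} = 2
g(7) = mex{0,1} = 2
g(8) = mex{0,1} = 2
g(9) = mex{1,2} = 0
g(10) = mex{1,2} = 0
g(11) = mex{1,2} = 0
So g(11) = 0.
By the Sprague-Grundy theorem, the Grundy value of a sum of independent games is the XOR of the component values.
Combined value = 2 ⊕ 0 = 2.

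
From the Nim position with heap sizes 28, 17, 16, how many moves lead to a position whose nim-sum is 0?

3

In binary:
  11100  (28)
  10001  (17)
  10000  (16)
  -----
  11101  (29)
The overall nim-sum is X = 29. A heap of size p has a winning move iff p XOR X < p (reduce it to p XOR X).
  28: 28 XOR 29 = 1 < 28 — winning move (to 1).
  17: 17 XOR 29 = 12 < 17 — winning move (to 12).
  16: 16 XOR 29 = 13 < 16 — winning move (to 13).
That gives 3 winning moves.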